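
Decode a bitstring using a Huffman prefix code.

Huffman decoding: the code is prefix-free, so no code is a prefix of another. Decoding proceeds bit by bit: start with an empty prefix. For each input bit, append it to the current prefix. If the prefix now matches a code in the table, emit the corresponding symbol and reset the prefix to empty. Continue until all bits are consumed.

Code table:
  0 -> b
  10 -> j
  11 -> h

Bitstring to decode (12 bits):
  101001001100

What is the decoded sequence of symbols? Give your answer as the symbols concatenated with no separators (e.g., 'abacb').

Answer: jjbjbhbb

Derivation:
Bit 0: prefix='1' (no match yet)
Bit 1: prefix='10' -> emit 'j', reset
Bit 2: prefix='1' (no match yet)
Bit 3: prefix='10' -> emit 'j', reset
Bit 4: prefix='0' -> emit 'b', reset
Bit 5: prefix='1' (no match yet)
Bit 6: prefix='10' -> emit 'j', reset
Bit 7: prefix='0' -> emit 'b', reset
Bit 8: prefix='1' (no match yet)
Bit 9: prefix='11' -> emit 'h', reset
Bit 10: prefix='0' -> emit 'b', reset
Bit 11: prefix='0' -> emit 'b', reset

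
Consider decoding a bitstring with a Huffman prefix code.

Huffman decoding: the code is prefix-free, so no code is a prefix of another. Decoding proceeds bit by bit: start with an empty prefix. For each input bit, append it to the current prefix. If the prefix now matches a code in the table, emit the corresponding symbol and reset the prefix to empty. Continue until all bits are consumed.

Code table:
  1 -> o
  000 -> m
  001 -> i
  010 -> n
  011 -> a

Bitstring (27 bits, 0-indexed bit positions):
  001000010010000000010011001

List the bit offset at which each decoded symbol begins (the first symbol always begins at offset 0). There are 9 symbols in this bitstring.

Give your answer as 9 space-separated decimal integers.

Bit 0: prefix='0' (no match yet)
Bit 1: prefix='00' (no match yet)
Bit 2: prefix='001' -> emit 'i', reset
Bit 3: prefix='0' (no match yet)
Bit 4: prefix='00' (no match yet)
Bit 5: prefix='000' -> emit 'm', reset
Bit 6: prefix='0' (no match yet)
Bit 7: prefix='01' (no match yet)
Bit 8: prefix='010' -> emit 'n', reset
Bit 9: prefix='0' (no match yet)
Bit 10: prefix='01' (no match yet)
Bit 11: prefix='010' -> emit 'n', reset
Bit 12: prefix='0' (no match yet)
Bit 13: prefix='00' (no match yet)
Bit 14: prefix='000' -> emit 'm', reset
Bit 15: prefix='0' (no match yet)
Bit 16: prefix='00' (no match yet)
Bit 17: prefix='000' -> emit 'm', reset
Bit 18: prefix='0' (no match yet)
Bit 19: prefix='01' (no match yet)
Bit 20: prefix='010' -> emit 'n', reset
Bit 21: prefix='0' (no match yet)
Bit 22: prefix='01' (no match yet)
Bit 23: prefix='011' -> emit 'a', reset
Bit 24: prefix='0' (no match yet)
Bit 25: prefix='00' (no match yet)
Bit 26: prefix='001' -> emit 'i', reset

Answer: 0 3 6 9 12 15 18 21 24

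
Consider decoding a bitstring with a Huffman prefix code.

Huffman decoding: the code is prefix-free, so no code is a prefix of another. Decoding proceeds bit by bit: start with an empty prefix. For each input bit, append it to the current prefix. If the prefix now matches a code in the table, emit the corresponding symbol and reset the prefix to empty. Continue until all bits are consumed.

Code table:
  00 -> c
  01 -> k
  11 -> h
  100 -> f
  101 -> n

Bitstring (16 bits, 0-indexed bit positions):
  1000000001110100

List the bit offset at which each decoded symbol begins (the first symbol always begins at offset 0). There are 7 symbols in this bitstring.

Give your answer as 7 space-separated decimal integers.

Answer: 0 3 5 7 9 11 14

Derivation:
Bit 0: prefix='1' (no match yet)
Bit 1: prefix='10' (no match yet)
Bit 2: prefix='100' -> emit 'f', reset
Bit 3: prefix='0' (no match yet)
Bit 4: prefix='00' -> emit 'c', reset
Bit 5: prefix='0' (no match yet)
Bit 6: prefix='00' -> emit 'c', reset
Bit 7: prefix='0' (no match yet)
Bit 8: prefix='00' -> emit 'c', reset
Bit 9: prefix='1' (no match yet)
Bit 10: prefix='11' -> emit 'h', reset
Bit 11: prefix='1' (no match yet)
Bit 12: prefix='10' (no match yet)
Bit 13: prefix='101' -> emit 'n', reset
Bit 14: prefix='0' (no match yet)
Bit 15: prefix='00' -> emit 'c', reset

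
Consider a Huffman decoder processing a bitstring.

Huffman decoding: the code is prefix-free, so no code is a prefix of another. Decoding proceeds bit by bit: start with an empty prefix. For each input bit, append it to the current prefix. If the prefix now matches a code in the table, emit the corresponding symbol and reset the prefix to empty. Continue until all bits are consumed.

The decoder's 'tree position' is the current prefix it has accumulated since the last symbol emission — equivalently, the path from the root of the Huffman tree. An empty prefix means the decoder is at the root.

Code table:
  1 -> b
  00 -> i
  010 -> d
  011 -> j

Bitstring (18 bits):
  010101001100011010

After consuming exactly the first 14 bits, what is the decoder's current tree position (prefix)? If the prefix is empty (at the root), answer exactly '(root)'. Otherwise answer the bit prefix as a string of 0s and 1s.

Answer: 01

Derivation:
Bit 0: prefix='0' (no match yet)
Bit 1: prefix='01' (no match yet)
Bit 2: prefix='010' -> emit 'd', reset
Bit 3: prefix='1' -> emit 'b', reset
Bit 4: prefix='0' (no match yet)
Bit 5: prefix='01' (no match yet)
Bit 6: prefix='010' -> emit 'd', reset
Bit 7: prefix='0' (no match yet)
Bit 8: prefix='01' (no match yet)
Bit 9: prefix='011' -> emit 'j', reset
Bit 10: prefix='0' (no match yet)
Bit 11: prefix='00' -> emit 'i', reset
Bit 12: prefix='0' (no match yet)
Bit 13: prefix='01' (no match yet)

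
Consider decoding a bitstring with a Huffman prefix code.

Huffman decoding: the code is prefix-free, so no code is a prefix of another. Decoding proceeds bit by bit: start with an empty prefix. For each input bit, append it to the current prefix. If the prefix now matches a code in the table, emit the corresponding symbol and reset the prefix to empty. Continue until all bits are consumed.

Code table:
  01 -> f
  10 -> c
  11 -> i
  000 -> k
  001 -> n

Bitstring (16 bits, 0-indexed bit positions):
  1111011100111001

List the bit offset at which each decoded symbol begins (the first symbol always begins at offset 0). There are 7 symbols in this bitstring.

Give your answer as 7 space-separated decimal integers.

Bit 0: prefix='1' (no match yet)
Bit 1: prefix='11' -> emit 'i', reset
Bit 2: prefix='1' (no match yet)
Bit 3: prefix='11' -> emit 'i', reset
Bit 4: prefix='0' (no match yet)
Bit 5: prefix='01' -> emit 'f', reset
Bit 6: prefix='1' (no match yet)
Bit 7: prefix='11' -> emit 'i', reset
Bit 8: prefix='0' (no match yet)
Bit 9: prefix='00' (no match yet)
Bit 10: prefix='001' -> emit 'n', reset
Bit 11: prefix='1' (no match yet)
Bit 12: prefix='11' -> emit 'i', reset
Bit 13: prefix='0' (no match yet)
Bit 14: prefix='00' (no match yet)
Bit 15: prefix='001' -> emit 'n', reset

Answer: 0 2 4 6 8 11 13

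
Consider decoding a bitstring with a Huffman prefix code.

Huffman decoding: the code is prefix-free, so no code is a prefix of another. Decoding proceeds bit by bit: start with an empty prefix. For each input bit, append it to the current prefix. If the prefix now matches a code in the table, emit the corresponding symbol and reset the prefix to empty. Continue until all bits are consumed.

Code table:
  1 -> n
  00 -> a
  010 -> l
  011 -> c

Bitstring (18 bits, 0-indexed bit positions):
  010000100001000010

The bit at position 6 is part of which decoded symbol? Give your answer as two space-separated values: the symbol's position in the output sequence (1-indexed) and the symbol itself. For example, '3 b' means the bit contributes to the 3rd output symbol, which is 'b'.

Answer: 3 l

Derivation:
Bit 0: prefix='0' (no match yet)
Bit 1: prefix='01' (no match yet)
Bit 2: prefix='010' -> emit 'l', reset
Bit 3: prefix='0' (no match yet)
Bit 4: prefix='00' -> emit 'a', reset
Bit 5: prefix='0' (no match yet)
Bit 6: prefix='01' (no match yet)
Bit 7: prefix='010' -> emit 'l', reset
Bit 8: prefix='0' (no match yet)
Bit 9: prefix='00' -> emit 'a', reset
Bit 10: prefix='0' (no match yet)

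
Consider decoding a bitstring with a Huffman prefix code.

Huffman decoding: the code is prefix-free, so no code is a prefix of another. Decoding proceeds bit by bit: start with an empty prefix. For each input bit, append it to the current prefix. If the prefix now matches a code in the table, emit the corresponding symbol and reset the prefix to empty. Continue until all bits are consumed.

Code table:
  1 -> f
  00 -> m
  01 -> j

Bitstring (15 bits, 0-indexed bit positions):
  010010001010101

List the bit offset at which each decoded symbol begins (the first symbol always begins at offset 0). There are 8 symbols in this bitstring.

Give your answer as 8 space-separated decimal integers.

Bit 0: prefix='0' (no match yet)
Bit 1: prefix='01' -> emit 'j', reset
Bit 2: prefix='0' (no match yet)
Bit 3: prefix='00' -> emit 'm', reset
Bit 4: prefix='1' -> emit 'f', reset
Bit 5: prefix='0' (no match yet)
Bit 6: prefix='00' -> emit 'm', reset
Bit 7: prefix='0' (no match yet)
Bit 8: prefix='01' -> emit 'j', reset
Bit 9: prefix='0' (no match yet)
Bit 10: prefix='01' -> emit 'j', reset
Bit 11: prefix='0' (no match yet)
Bit 12: prefix='01' -> emit 'j', reset
Bit 13: prefix='0' (no match yet)
Bit 14: prefix='01' -> emit 'j', reset

Answer: 0 2 4 5 7 9 11 13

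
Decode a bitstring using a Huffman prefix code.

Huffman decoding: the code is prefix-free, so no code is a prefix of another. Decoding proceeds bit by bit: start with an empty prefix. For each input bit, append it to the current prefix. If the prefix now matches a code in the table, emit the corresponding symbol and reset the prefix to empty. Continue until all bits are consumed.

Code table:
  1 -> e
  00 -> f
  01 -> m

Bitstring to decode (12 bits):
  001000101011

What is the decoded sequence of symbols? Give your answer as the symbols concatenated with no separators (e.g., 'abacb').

Answer: fefmmme

Derivation:
Bit 0: prefix='0' (no match yet)
Bit 1: prefix='00' -> emit 'f', reset
Bit 2: prefix='1' -> emit 'e', reset
Bit 3: prefix='0' (no match yet)
Bit 4: prefix='00' -> emit 'f', reset
Bit 5: prefix='0' (no match yet)
Bit 6: prefix='01' -> emit 'm', reset
Bit 7: prefix='0' (no match yet)
Bit 8: prefix='01' -> emit 'm', reset
Bit 9: prefix='0' (no match yet)
Bit 10: prefix='01' -> emit 'm', reset
Bit 11: prefix='1' -> emit 'e', reset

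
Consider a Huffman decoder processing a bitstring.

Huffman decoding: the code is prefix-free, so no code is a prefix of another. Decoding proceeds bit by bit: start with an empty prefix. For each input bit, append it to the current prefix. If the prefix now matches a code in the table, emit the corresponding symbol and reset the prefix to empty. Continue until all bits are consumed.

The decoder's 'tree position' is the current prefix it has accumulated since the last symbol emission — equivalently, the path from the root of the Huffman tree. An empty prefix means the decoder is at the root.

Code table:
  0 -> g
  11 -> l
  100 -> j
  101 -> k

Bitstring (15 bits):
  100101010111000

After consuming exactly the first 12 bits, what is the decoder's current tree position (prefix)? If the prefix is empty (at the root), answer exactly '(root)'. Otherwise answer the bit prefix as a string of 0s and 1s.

Answer: (root)

Derivation:
Bit 0: prefix='1' (no match yet)
Bit 1: prefix='10' (no match yet)
Bit 2: prefix='100' -> emit 'j', reset
Bit 3: prefix='1' (no match yet)
Bit 4: prefix='10' (no match yet)
Bit 5: prefix='101' -> emit 'k', reset
Bit 6: prefix='0' -> emit 'g', reset
Bit 7: prefix='1' (no match yet)
Bit 8: prefix='10' (no match yet)
Bit 9: prefix='101' -> emit 'k', reset
Bit 10: prefix='1' (no match yet)
Bit 11: prefix='11' -> emit 'l', reset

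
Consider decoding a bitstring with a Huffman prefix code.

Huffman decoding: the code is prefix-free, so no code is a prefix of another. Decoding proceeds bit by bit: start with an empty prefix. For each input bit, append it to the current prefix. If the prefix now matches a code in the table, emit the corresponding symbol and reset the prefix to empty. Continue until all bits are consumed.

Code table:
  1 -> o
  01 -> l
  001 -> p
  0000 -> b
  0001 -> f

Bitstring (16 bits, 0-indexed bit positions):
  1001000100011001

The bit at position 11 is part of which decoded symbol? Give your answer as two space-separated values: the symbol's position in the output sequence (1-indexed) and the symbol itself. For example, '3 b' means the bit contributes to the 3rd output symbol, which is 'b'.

Bit 0: prefix='1' -> emit 'o', reset
Bit 1: prefix='0' (no match yet)
Bit 2: prefix='00' (no match yet)
Bit 3: prefix='001' -> emit 'p', reset
Bit 4: prefix='0' (no match yet)
Bit 5: prefix='00' (no match yet)
Bit 6: prefix='000' (no match yet)
Bit 7: prefix='0001' -> emit 'f', reset
Bit 8: prefix='0' (no match yet)
Bit 9: prefix='00' (no match yet)
Bit 10: prefix='000' (no match yet)
Bit 11: prefix='0001' -> emit 'f', reset
Bit 12: prefix='1' -> emit 'o', reset
Bit 13: prefix='0' (no match yet)
Bit 14: prefix='00' (no match yet)
Bit 15: prefix='001' -> emit 'p', reset

Answer: 4 f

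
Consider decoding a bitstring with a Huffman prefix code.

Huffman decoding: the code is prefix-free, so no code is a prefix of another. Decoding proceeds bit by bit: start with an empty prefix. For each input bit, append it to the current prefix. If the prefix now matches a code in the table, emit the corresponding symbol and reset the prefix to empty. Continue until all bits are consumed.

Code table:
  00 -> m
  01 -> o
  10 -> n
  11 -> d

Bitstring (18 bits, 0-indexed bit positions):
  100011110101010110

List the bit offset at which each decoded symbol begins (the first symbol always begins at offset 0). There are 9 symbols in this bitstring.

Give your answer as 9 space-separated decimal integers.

Bit 0: prefix='1' (no match yet)
Bit 1: prefix='10' -> emit 'n', reset
Bit 2: prefix='0' (no match yet)
Bit 3: prefix='00' -> emit 'm', reset
Bit 4: prefix='1' (no match yet)
Bit 5: prefix='11' -> emit 'd', reset
Bit 6: prefix='1' (no match yet)
Bit 7: prefix='11' -> emit 'd', reset
Bit 8: prefix='0' (no match yet)
Bit 9: prefix='01' -> emit 'o', reset
Bit 10: prefix='0' (no match yet)
Bit 11: prefix='01' -> emit 'o', reset
Bit 12: prefix='0' (no match yet)
Bit 13: prefix='01' -> emit 'o', reset
Bit 14: prefix='0' (no match yet)
Bit 15: prefix='01' -> emit 'o', reset
Bit 16: prefix='1' (no match yet)
Bit 17: prefix='10' -> emit 'n', reset

Answer: 0 2 4 6 8 10 12 14 16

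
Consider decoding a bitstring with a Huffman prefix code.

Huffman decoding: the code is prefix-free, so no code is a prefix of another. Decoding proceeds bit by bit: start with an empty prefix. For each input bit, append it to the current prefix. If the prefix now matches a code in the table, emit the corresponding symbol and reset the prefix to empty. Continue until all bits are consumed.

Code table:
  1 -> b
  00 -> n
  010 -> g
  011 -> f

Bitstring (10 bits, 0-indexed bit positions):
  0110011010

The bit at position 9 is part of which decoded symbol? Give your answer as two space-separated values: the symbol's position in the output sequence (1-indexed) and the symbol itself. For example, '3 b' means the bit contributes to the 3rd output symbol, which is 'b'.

Bit 0: prefix='0' (no match yet)
Bit 1: prefix='01' (no match yet)
Bit 2: prefix='011' -> emit 'f', reset
Bit 3: prefix='0' (no match yet)
Bit 4: prefix='00' -> emit 'n', reset
Bit 5: prefix='1' -> emit 'b', reset
Bit 6: prefix='1' -> emit 'b', reset
Bit 7: prefix='0' (no match yet)
Bit 8: prefix='01' (no match yet)
Bit 9: prefix='010' -> emit 'g', reset

Answer: 5 g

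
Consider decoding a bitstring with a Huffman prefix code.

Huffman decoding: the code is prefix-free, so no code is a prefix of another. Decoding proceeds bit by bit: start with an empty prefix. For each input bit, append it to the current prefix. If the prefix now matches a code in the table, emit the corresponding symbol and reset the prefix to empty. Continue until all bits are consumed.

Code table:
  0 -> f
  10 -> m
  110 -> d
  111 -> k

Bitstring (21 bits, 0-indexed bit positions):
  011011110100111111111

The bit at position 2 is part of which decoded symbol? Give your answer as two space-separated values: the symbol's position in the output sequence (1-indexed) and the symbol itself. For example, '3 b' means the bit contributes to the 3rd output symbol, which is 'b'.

Bit 0: prefix='0' -> emit 'f', reset
Bit 1: prefix='1' (no match yet)
Bit 2: prefix='11' (no match yet)
Bit 3: prefix='110' -> emit 'd', reset
Bit 4: prefix='1' (no match yet)
Bit 5: prefix='11' (no match yet)
Bit 6: prefix='111' -> emit 'k', reset

Answer: 2 d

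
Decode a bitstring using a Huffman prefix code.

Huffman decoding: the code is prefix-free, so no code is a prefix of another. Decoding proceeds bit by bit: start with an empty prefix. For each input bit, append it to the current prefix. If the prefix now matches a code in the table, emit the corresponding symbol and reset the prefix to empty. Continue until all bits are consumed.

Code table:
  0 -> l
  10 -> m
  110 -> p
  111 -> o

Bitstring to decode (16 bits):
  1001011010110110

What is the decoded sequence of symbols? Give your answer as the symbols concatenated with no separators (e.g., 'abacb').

Answer: mlmpmpp

Derivation:
Bit 0: prefix='1' (no match yet)
Bit 1: prefix='10' -> emit 'm', reset
Bit 2: prefix='0' -> emit 'l', reset
Bit 3: prefix='1' (no match yet)
Bit 4: prefix='10' -> emit 'm', reset
Bit 5: prefix='1' (no match yet)
Bit 6: prefix='11' (no match yet)
Bit 7: prefix='110' -> emit 'p', reset
Bit 8: prefix='1' (no match yet)
Bit 9: prefix='10' -> emit 'm', reset
Bit 10: prefix='1' (no match yet)
Bit 11: prefix='11' (no match yet)
Bit 12: prefix='110' -> emit 'p', reset
Bit 13: prefix='1' (no match yet)
Bit 14: prefix='11' (no match yet)
Bit 15: prefix='110' -> emit 'p', reset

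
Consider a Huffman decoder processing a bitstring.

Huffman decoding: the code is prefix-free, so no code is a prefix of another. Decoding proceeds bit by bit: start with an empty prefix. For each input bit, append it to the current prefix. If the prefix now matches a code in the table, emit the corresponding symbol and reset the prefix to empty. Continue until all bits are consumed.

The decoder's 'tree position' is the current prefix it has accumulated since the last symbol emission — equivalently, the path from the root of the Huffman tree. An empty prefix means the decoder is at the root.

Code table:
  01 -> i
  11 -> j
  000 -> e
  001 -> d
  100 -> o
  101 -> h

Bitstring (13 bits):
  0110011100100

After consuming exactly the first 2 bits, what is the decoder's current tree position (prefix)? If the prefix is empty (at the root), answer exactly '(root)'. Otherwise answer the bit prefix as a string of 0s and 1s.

Answer: (root)

Derivation:
Bit 0: prefix='0' (no match yet)
Bit 1: prefix='01' -> emit 'i', reset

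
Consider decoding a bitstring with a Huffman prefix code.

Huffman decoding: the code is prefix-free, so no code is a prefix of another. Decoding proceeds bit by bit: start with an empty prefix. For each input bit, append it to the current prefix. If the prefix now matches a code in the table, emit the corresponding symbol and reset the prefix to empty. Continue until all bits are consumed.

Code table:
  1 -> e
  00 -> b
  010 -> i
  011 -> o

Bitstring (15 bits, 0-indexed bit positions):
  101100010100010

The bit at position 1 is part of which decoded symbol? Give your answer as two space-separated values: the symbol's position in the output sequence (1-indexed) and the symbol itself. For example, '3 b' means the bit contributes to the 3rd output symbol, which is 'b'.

Bit 0: prefix='1' -> emit 'e', reset
Bit 1: prefix='0' (no match yet)
Bit 2: prefix='01' (no match yet)
Bit 3: prefix='011' -> emit 'o', reset
Bit 4: prefix='0' (no match yet)
Bit 5: prefix='00' -> emit 'b', reset

Answer: 2 o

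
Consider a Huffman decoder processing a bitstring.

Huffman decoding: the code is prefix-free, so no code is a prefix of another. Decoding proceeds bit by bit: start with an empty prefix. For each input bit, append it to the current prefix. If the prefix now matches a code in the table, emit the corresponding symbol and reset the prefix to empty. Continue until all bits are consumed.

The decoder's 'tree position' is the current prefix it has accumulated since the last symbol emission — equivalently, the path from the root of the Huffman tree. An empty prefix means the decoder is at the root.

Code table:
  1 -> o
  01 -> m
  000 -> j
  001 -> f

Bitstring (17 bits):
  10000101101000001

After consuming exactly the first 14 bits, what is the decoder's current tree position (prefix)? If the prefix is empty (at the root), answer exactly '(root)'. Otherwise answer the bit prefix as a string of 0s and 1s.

Bit 0: prefix='1' -> emit 'o', reset
Bit 1: prefix='0' (no match yet)
Bit 2: prefix='00' (no match yet)
Bit 3: prefix='000' -> emit 'j', reset
Bit 4: prefix='0' (no match yet)
Bit 5: prefix='01' -> emit 'm', reset
Bit 6: prefix='0' (no match yet)
Bit 7: prefix='01' -> emit 'm', reset
Bit 8: prefix='1' -> emit 'o', reset
Bit 9: prefix='0' (no match yet)
Bit 10: prefix='01' -> emit 'm', reset
Bit 11: prefix='0' (no match yet)
Bit 12: prefix='00' (no match yet)
Bit 13: prefix='000' -> emit 'j', reset

Answer: (root)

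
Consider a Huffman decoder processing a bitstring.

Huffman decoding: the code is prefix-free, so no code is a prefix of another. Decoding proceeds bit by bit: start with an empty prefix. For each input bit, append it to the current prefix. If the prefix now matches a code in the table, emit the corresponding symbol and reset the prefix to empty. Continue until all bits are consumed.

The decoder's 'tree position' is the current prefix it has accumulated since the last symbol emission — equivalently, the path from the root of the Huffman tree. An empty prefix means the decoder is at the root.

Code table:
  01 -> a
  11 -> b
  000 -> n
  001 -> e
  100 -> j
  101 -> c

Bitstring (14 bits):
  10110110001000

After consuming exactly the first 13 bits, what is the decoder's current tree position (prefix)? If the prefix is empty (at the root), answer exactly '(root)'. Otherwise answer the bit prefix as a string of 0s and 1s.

Answer: 00

Derivation:
Bit 0: prefix='1' (no match yet)
Bit 1: prefix='10' (no match yet)
Bit 2: prefix='101' -> emit 'c', reset
Bit 3: prefix='1' (no match yet)
Bit 4: prefix='10' (no match yet)
Bit 5: prefix='101' -> emit 'c', reset
Bit 6: prefix='1' (no match yet)
Bit 7: prefix='10' (no match yet)
Bit 8: prefix='100' -> emit 'j', reset
Bit 9: prefix='0' (no match yet)
Bit 10: prefix='01' -> emit 'a', reset
Bit 11: prefix='0' (no match yet)
Bit 12: prefix='00' (no match yet)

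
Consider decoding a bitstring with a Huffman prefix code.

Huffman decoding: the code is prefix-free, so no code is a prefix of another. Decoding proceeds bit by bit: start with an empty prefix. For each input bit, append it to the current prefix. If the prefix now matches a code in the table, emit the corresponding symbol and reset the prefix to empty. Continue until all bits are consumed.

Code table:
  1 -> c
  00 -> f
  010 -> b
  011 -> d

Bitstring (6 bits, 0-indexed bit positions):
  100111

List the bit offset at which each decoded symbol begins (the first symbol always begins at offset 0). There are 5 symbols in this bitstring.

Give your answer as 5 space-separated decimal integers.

Answer: 0 1 3 4 5

Derivation:
Bit 0: prefix='1' -> emit 'c', reset
Bit 1: prefix='0' (no match yet)
Bit 2: prefix='00' -> emit 'f', reset
Bit 3: prefix='1' -> emit 'c', reset
Bit 4: prefix='1' -> emit 'c', reset
Bit 5: prefix='1' -> emit 'c', reset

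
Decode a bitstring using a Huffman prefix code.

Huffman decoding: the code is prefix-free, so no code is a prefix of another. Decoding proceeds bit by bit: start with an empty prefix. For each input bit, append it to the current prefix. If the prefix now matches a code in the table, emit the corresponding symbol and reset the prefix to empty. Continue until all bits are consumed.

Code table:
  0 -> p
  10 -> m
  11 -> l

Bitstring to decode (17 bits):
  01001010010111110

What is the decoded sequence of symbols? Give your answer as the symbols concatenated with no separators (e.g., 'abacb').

Bit 0: prefix='0' -> emit 'p', reset
Bit 1: prefix='1' (no match yet)
Bit 2: prefix='10' -> emit 'm', reset
Bit 3: prefix='0' -> emit 'p', reset
Bit 4: prefix='1' (no match yet)
Bit 5: prefix='10' -> emit 'm', reset
Bit 6: prefix='1' (no match yet)
Bit 7: prefix='10' -> emit 'm', reset
Bit 8: prefix='0' -> emit 'p', reset
Bit 9: prefix='1' (no match yet)
Bit 10: prefix='10' -> emit 'm', reset
Bit 11: prefix='1' (no match yet)
Bit 12: prefix='11' -> emit 'l', reset
Bit 13: prefix='1' (no match yet)
Bit 14: prefix='11' -> emit 'l', reset
Bit 15: prefix='1' (no match yet)
Bit 16: prefix='10' -> emit 'm', reset

Answer: pmpmmpmllm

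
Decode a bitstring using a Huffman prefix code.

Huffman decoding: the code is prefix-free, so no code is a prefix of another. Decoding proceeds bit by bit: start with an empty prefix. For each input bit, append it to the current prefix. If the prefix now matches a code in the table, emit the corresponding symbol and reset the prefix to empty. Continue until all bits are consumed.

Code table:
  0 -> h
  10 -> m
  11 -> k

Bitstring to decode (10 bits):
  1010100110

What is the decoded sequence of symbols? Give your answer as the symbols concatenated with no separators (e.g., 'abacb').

Bit 0: prefix='1' (no match yet)
Bit 1: prefix='10' -> emit 'm', reset
Bit 2: prefix='1' (no match yet)
Bit 3: prefix='10' -> emit 'm', reset
Bit 4: prefix='1' (no match yet)
Bit 5: prefix='10' -> emit 'm', reset
Bit 6: prefix='0' -> emit 'h', reset
Bit 7: prefix='1' (no match yet)
Bit 8: prefix='11' -> emit 'k', reset
Bit 9: prefix='0' -> emit 'h', reset

Answer: mmmhkh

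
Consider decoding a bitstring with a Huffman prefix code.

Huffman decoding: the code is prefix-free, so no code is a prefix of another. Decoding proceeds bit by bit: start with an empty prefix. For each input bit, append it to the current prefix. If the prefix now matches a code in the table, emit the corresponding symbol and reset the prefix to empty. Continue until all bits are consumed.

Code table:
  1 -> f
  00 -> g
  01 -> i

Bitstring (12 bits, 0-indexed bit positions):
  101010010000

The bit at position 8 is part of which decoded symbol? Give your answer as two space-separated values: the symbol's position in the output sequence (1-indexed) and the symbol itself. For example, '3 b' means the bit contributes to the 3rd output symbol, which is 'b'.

Bit 0: prefix='1' -> emit 'f', reset
Bit 1: prefix='0' (no match yet)
Bit 2: prefix='01' -> emit 'i', reset
Bit 3: prefix='0' (no match yet)
Bit 4: prefix='01' -> emit 'i', reset
Bit 5: prefix='0' (no match yet)
Bit 6: prefix='00' -> emit 'g', reset
Bit 7: prefix='1' -> emit 'f', reset
Bit 8: prefix='0' (no match yet)
Bit 9: prefix='00' -> emit 'g', reset
Bit 10: prefix='0' (no match yet)
Bit 11: prefix='00' -> emit 'g', reset

Answer: 6 g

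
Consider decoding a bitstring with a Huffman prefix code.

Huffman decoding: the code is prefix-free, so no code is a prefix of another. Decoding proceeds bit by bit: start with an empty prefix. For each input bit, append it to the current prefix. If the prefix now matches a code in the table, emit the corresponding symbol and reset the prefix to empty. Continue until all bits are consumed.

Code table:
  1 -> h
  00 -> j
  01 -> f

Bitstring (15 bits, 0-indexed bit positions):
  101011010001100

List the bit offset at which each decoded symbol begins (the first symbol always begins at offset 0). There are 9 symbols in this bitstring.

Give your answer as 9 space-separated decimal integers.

Bit 0: prefix='1' -> emit 'h', reset
Bit 1: prefix='0' (no match yet)
Bit 2: prefix='01' -> emit 'f', reset
Bit 3: prefix='0' (no match yet)
Bit 4: prefix='01' -> emit 'f', reset
Bit 5: prefix='1' -> emit 'h', reset
Bit 6: prefix='0' (no match yet)
Bit 7: prefix='01' -> emit 'f', reset
Bit 8: prefix='0' (no match yet)
Bit 9: prefix='00' -> emit 'j', reset
Bit 10: prefix='0' (no match yet)
Bit 11: prefix='01' -> emit 'f', reset
Bit 12: prefix='1' -> emit 'h', reset
Bit 13: prefix='0' (no match yet)
Bit 14: prefix='00' -> emit 'j', reset

Answer: 0 1 3 5 6 8 10 12 13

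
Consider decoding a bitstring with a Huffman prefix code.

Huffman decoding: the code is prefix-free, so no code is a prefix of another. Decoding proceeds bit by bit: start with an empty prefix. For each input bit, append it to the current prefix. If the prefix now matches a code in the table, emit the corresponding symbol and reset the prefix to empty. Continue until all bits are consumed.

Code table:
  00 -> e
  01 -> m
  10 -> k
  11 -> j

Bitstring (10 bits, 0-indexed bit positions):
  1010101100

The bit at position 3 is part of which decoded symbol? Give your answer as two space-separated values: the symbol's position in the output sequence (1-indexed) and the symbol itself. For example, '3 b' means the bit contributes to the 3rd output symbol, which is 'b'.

Bit 0: prefix='1' (no match yet)
Bit 1: prefix='10' -> emit 'k', reset
Bit 2: prefix='1' (no match yet)
Bit 3: prefix='10' -> emit 'k', reset
Bit 4: prefix='1' (no match yet)
Bit 5: prefix='10' -> emit 'k', reset
Bit 6: prefix='1' (no match yet)
Bit 7: prefix='11' -> emit 'j', reset

Answer: 2 k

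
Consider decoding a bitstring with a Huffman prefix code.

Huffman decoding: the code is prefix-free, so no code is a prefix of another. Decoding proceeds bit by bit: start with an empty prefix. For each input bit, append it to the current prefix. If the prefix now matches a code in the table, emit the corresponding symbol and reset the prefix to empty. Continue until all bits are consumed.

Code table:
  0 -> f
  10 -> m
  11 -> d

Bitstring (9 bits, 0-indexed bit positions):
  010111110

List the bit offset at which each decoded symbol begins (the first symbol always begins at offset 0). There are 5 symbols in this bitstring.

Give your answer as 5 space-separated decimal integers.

Answer: 0 1 3 5 7

Derivation:
Bit 0: prefix='0' -> emit 'f', reset
Bit 1: prefix='1' (no match yet)
Bit 2: prefix='10' -> emit 'm', reset
Bit 3: prefix='1' (no match yet)
Bit 4: prefix='11' -> emit 'd', reset
Bit 5: prefix='1' (no match yet)
Bit 6: prefix='11' -> emit 'd', reset
Bit 7: prefix='1' (no match yet)
Bit 8: prefix='10' -> emit 'm', reset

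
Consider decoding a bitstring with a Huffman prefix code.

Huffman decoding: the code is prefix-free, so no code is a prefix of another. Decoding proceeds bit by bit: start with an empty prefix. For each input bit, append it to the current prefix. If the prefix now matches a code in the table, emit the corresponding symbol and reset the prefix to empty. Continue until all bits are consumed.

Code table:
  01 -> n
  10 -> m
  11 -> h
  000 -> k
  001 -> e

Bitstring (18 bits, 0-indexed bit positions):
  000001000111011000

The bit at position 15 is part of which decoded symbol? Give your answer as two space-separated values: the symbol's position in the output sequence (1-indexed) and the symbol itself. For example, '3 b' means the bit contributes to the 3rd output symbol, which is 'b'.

Bit 0: prefix='0' (no match yet)
Bit 1: prefix='00' (no match yet)
Bit 2: prefix='000' -> emit 'k', reset
Bit 3: prefix='0' (no match yet)
Bit 4: prefix='00' (no match yet)
Bit 5: prefix='001' -> emit 'e', reset
Bit 6: prefix='0' (no match yet)
Bit 7: prefix='00' (no match yet)
Bit 8: prefix='000' -> emit 'k', reset
Bit 9: prefix='1' (no match yet)
Bit 10: prefix='11' -> emit 'h', reset
Bit 11: prefix='1' (no match yet)
Bit 12: prefix='10' -> emit 'm', reset
Bit 13: prefix='1' (no match yet)
Bit 14: prefix='11' -> emit 'h', reset
Bit 15: prefix='0' (no match yet)
Bit 16: prefix='00' (no match yet)
Bit 17: prefix='000' -> emit 'k', reset

Answer: 7 k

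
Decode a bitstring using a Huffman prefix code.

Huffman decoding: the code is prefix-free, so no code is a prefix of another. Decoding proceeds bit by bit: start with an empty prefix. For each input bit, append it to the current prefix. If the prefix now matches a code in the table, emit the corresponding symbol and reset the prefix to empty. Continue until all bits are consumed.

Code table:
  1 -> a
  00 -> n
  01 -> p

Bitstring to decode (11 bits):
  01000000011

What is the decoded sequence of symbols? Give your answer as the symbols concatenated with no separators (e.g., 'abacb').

Answer: pnnnpa

Derivation:
Bit 0: prefix='0' (no match yet)
Bit 1: prefix='01' -> emit 'p', reset
Bit 2: prefix='0' (no match yet)
Bit 3: prefix='00' -> emit 'n', reset
Bit 4: prefix='0' (no match yet)
Bit 5: prefix='00' -> emit 'n', reset
Bit 6: prefix='0' (no match yet)
Bit 7: prefix='00' -> emit 'n', reset
Bit 8: prefix='0' (no match yet)
Bit 9: prefix='01' -> emit 'p', reset
Bit 10: prefix='1' -> emit 'a', reset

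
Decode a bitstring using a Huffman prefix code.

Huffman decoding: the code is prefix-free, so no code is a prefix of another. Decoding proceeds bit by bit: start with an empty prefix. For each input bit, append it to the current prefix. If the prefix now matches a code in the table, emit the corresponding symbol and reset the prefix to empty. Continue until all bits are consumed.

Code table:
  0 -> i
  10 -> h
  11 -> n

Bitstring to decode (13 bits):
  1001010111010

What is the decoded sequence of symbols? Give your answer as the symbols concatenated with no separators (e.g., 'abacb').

Answer: hihhnhh

Derivation:
Bit 0: prefix='1' (no match yet)
Bit 1: prefix='10' -> emit 'h', reset
Bit 2: prefix='0' -> emit 'i', reset
Bit 3: prefix='1' (no match yet)
Bit 4: prefix='10' -> emit 'h', reset
Bit 5: prefix='1' (no match yet)
Bit 6: prefix='10' -> emit 'h', reset
Bit 7: prefix='1' (no match yet)
Bit 8: prefix='11' -> emit 'n', reset
Bit 9: prefix='1' (no match yet)
Bit 10: prefix='10' -> emit 'h', reset
Bit 11: prefix='1' (no match yet)
Bit 12: prefix='10' -> emit 'h', reset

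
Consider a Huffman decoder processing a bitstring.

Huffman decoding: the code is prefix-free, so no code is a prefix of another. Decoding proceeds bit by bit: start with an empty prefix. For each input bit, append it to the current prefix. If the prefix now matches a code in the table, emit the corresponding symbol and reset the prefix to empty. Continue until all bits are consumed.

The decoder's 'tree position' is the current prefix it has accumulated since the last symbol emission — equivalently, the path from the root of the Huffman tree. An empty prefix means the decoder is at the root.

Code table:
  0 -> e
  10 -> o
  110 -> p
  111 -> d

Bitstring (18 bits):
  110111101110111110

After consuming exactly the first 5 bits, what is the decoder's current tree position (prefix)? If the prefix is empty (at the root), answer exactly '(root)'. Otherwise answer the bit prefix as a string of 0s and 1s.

Bit 0: prefix='1' (no match yet)
Bit 1: prefix='11' (no match yet)
Bit 2: prefix='110' -> emit 'p', reset
Bit 3: prefix='1' (no match yet)
Bit 4: prefix='11' (no match yet)

Answer: 11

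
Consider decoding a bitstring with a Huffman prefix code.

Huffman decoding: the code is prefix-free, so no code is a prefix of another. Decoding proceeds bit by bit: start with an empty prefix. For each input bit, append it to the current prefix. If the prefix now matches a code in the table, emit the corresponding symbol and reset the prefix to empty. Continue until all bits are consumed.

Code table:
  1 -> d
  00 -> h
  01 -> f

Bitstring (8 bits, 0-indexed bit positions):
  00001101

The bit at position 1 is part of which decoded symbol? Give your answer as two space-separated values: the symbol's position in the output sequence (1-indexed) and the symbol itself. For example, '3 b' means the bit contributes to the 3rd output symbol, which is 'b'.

Bit 0: prefix='0' (no match yet)
Bit 1: prefix='00' -> emit 'h', reset
Bit 2: prefix='0' (no match yet)
Bit 3: prefix='00' -> emit 'h', reset
Bit 4: prefix='1' -> emit 'd', reset
Bit 5: prefix='1' -> emit 'd', reset

Answer: 1 h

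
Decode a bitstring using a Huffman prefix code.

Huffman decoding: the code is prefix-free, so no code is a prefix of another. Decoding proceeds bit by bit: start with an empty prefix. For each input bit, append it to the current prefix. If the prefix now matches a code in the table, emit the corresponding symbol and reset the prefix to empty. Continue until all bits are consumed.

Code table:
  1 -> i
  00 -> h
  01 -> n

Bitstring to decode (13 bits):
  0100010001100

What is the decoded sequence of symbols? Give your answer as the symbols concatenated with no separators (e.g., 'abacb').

Bit 0: prefix='0' (no match yet)
Bit 1: prefix='01' -> emit 'n', reset
Bit 2: prefix='0' (no match yet)
Bit 3: prefix='00' -> emit 'h', reset
Bit 4: prefix='0' (no match yet)
Bit 5: prefix='01' -> emit 'n', reset
Bit 6: prefix='0' (no match yet)
Bit 7: prefix='00' -> emit 'h', reset
Bit 8: prefix='0' (no match yet)
Bit 9: prefix='01' -> emit 'n', reset
Bit 10: prefix='1' -> emit 'i', reset
Bit 11: prefix='0' (no match yet)
Bit 12: prefix='00' -> emit 'h', reset

Answer: nhnhnih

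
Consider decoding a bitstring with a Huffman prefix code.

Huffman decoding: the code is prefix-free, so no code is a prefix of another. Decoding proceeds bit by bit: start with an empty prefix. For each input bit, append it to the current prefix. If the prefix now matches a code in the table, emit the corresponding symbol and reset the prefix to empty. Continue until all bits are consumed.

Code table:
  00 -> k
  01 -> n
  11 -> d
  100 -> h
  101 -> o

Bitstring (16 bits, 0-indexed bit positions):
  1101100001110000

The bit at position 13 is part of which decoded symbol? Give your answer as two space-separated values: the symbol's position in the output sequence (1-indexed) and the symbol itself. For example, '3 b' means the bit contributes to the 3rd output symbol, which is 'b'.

Answer: 6 h

Derivation:
Bit 0: prefix='1' (no match yet)
Bit 1: prefix='11' -> emit 'd', reset
Bit 2: prefix='0' (no match yet)
Bit 3: prefix='01' -> emit 'n', reset
Bit 4: prefix='1' (no match yet)
Bit 5: prefix='10' (no match yet)
Bit 6: prefix='100' -> emit 'h', reset
Bit 7: prefix='0' (no match yet)
Bit 8: prefix='00' -> emit 'k', reset
Bit 9: prefix='1' (no match yet)
Bit 10: prefix='11' -> emit 'd', reset
Bit 11: prefix='1' (no match yet)
Bit 12: prefix='10' (no match yet)
Bit 13: prefix='100' -> emit 'h', reset
Bit 14: prefix='0' (no match yet)
Bit 15: prefix='00' -> emit 'k', reset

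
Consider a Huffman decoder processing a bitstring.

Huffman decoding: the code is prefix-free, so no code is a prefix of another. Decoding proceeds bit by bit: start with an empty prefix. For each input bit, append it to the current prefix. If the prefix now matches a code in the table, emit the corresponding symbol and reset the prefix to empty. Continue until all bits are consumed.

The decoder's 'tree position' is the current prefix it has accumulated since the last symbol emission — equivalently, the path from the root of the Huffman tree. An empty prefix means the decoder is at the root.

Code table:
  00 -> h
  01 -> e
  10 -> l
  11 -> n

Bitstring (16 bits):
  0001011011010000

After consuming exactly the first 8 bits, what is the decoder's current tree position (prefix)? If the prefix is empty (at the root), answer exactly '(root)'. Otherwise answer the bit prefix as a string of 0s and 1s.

Bit 0: prefix='0' (no match yet)
Bit 1: prefix='00' -> emit 'h', reset
Bit 2: prefix='0' (no match yet)
Bit 3: prefix='01' -> emit 'e', reset
Bit 4: prefix='0' (no match yet)
Bit 5: prefix='01' -> emit 'e', reset
Bit 6: prefix='1' (no match yet)
Bit 7: prefix='10' -> emit 'l', reset

Answer: (root)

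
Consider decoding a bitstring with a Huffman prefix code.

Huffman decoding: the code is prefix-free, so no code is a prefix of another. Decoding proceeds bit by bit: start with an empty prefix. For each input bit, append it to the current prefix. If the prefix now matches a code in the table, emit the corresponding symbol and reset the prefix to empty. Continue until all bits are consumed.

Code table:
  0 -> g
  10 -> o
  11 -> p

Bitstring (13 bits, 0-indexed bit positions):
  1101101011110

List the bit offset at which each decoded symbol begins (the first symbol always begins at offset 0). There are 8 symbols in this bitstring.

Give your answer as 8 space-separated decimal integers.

Answer: 0 2 3 5 6 8 10 12

Derivation:
Bit 0: prefix='1' (no match yet)
Bit 1: prefix='11' -> emit 'p', reset
Bit 2: prefix='0' -> emit 'g', reset
Bit 3: prefix='1' (no match yet)
Bit 4: prefix='11' -> emit 'p', reset
Bit 5: prefix='0' -> emit 'g', reset
Bit 6: prefix='1' (no match yet)
Bit 7: prefix='10' -> emit 'o', reset
Bit 8: prefix='1' (no match yet)
Bit 9: prefix='11' -> emit 'p', reset
Bit 10: prefix='1' (no match yet)
Bit 11: prefix='11' -> emit 'p', reset
Bit 12: prefix='0' -> emit 'g', reset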